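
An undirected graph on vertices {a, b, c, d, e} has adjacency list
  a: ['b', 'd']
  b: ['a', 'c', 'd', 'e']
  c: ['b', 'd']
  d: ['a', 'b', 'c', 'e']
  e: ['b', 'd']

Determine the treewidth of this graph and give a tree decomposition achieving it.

Every bag has size at most 3, so the width is 3 − 1 = 2 and tw(G) ≤ 2. On the other hand G contains the 3-clique {b, d, e}. A clique must lie in a single bag of any decomposition, so no decomposition can have width below 2. The upper and lower bounds meet at 2, so that is the treewidth.

Treewidth 2.
Bags: B1 = {a, b, d}  B2 = {b, c, d}  B3 = {b, d, e}
Tree: B1–B2, B1–B3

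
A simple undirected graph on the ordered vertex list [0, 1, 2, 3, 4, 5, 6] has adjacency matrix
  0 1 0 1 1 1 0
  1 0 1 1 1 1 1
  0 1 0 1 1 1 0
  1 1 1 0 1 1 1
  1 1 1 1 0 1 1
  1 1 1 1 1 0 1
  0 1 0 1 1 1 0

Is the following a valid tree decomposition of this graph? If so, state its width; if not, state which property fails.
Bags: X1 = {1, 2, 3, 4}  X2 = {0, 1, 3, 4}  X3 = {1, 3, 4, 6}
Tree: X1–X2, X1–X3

No — vertex 5 appears in no bag.

A tree decomposition must satisfy three properties: every vertex lies in some bag; for every edge, both endpoints lie together in some bag; and for every vertex, the bags containing it form a connected subtree. Here vertex 5 appears in no bag, so the decomposition is invalid.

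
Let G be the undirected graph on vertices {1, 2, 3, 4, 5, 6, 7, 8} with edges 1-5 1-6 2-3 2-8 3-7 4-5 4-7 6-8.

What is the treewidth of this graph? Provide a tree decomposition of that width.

Treewidth 2.
One optimal decomposition is:
Bags: B1 = {1, 6, 8}  B2 = {1, 2, 8}  B3 = {1, 2, 3}  B4 = {1, 3, 7}  B5 = {1, 4, 7}  B6 = {1, 4, 5}
Tree: B1–B2, B2–B3, B3–B4, B4–B5, B5–B6

The largest bag has 3 vertices, giving width 2; this decomposition certifies tw(G) ≤ 2. Since 1–6–8–2–3–7–4–5–1 is a cycle in G, G is not acyclic. Forests are exactly the graphs of treewidth ≤ 1, so tw(G) ≥ 2. The upper and lower bounds meet at 2, so that is the treewidth.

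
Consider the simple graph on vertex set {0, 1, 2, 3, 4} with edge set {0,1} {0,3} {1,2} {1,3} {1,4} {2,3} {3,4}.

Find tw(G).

2

A width-2 tree decomposition is:
Bags: B1 = {1, 3, 4}  B2 = {1, 2, 3}  B3 = {0, 1, 3}
Tree: B1–B2, B1–B3
Each bag holds 3 vertices, so the decomposition has width 2, which upper-bounds the treewidth. On the other hand G contains the 3-clique {0, 1, 3}. A clique must lie in a single bag of any decomposition, so no decomposition can have width below 2. Therefore the treewidth is 2.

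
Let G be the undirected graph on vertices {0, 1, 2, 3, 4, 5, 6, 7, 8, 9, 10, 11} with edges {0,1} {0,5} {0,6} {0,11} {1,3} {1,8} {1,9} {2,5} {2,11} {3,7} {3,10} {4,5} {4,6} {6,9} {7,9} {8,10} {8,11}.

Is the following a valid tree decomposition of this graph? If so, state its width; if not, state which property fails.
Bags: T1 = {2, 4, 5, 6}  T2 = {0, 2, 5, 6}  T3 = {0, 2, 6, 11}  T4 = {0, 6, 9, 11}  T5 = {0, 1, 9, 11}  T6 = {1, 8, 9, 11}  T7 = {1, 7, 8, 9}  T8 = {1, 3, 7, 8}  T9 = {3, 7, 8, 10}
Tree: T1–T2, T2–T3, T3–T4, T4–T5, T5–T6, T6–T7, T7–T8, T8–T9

Vertex coverage: the bags together contain {0, 1, 2, 3, 4, 5, 6, 7, 8, 9, 10, 11}, the full vertex set. Edge coverage: each edge of G has both endpoints in at least one bag. Running intersection: for every vertex, the bags containing it form a connected subtree. All three properties hold, so this is a valid tree decomposition of width max|bag| − 1 = 3, and hence tw(G) ≤ 3.

Yes; width 3.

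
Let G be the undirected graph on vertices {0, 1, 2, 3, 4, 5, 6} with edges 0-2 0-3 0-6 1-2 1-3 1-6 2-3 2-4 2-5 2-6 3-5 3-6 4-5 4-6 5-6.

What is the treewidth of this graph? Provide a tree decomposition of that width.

Each bag holds 4 vertices, so the decomposition has width 3, which upper-bounds the treewidth. Conversely, {0, 2, 3, 6} is a clique of size 4, and the vertices of any clique must share a bag in every tree decomposition; so some bag has ≥ 4 vertices and tw(G) ≥ 3. The upper and lower bounds meet at 3, so that is the treewidth.

Treewidth 3.
Bags: B1 = {0, 2, 3, 6}  B2 = {1, 2, 3, 6}  B3 = {2, 3, 5, 6}  B4 = {2, 4, 5, 6}
Tree: B1–B2, B2–B3, B3–B4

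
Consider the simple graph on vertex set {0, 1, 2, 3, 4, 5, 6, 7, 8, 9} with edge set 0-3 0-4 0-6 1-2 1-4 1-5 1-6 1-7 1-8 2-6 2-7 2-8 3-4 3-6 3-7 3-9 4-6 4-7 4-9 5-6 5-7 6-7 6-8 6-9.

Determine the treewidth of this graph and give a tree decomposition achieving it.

Every bag has size at most 4, so the width is 4 − 1 = 3 and tw(G) ≤ 3. Conversely, {0, 3, 4, 6} is a clique of size 4, and the vertices of any clique must share a bag in every tree decomposition; so some bag has ≥ 4 vertices and tw(G) ≥ 3. Combining the bounds, tw(G) = 3.

Treewidth 3.
Bags: B1 = {1, 4, 6, 7}  B2 = {3, 4, 6, 7}  B3 = {1, 2, 6, 7}  B4 = {3, 4, 6, 9}  B5 = {1, 5, 6, 7}  B6 = {0, 3, 4, 6}  B7 = {1, 2, 6, 8}
Tree: B1–B2, B1–B3, B2–B4, B3–B5, B2–B6, B3–B7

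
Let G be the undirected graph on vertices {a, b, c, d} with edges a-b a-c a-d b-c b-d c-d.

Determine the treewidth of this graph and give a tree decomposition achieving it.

A single bag containing all 4 vertices is trivially a valid decomposition of width 3. Conversely, {a, b, c, d} is a clique of size 4, and the vertices of any clique must share a bag in every tree decomposition; so some bag has ≥ 4 vertices and tw(G) ≥ 3. Combining the bounds, tw(G) = 3.

Treewidth 3.
Bags: B1 = {a, b, c, d}
Tree: (single bag)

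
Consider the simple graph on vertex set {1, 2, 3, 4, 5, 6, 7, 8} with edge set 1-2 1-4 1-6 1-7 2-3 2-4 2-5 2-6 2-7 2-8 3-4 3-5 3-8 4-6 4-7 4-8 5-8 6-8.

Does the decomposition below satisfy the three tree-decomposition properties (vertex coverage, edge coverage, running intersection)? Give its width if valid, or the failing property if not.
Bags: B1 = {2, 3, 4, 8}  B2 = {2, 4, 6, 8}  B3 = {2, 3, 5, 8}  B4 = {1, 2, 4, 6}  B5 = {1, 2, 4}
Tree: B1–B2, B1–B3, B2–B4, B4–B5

A tree decomposition must satisfy three properties: every vertex lies in some bag; for every edge, both endpoints lie together in some bag; and for every vertex, the bags containing it form a connected subtree. Here vertex 7 appears in no bag, so the decomposition is invalid.

No — vertex 7 appears in no bag.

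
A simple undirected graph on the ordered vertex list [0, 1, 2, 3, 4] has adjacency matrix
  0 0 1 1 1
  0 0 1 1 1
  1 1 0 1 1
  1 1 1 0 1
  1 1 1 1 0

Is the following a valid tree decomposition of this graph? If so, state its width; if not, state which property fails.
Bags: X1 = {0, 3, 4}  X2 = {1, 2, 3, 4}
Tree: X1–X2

A tree decomposition must satisfy three properties: every vertex lies in some bag; for every edge, both endpoints lie together in some bag; and for every vertex, the bags containing it form a connected subtree. Here edge (2,0) lies in no bag, so the decomposition is invalid.

No — edge (2,0) lies in no bag.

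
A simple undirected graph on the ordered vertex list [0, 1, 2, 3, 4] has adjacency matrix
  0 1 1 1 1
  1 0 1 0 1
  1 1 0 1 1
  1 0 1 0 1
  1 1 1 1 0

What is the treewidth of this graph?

A width-3 tree decomposition is:
Bags: B1 = {0, 1, 2, 4}  B2 = {0, 2, 3, 4}
Tree: B1–B2
The largest bag has 4 vertices, giving width 3; this decomposition certifies tw(G) ≤ 3. For the lower bound, the 4 vertices {0, 1, 2, 4} are pairwise adjacent, and any tree decomposition puts a clique entirely inside one bag — forcing width ≥ 3. Therefore the treewidth is 3.

3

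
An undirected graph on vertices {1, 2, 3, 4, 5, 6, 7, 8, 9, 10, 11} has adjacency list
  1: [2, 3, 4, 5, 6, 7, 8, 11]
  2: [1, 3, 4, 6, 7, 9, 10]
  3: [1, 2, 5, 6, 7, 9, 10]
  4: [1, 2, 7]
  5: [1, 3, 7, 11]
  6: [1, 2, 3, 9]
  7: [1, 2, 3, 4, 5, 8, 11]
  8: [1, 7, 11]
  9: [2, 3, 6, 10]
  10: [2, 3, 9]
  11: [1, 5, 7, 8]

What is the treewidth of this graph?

3

A width-3 tree decomposition is:
Bags: B1 = {1, 2, 4, 7}  B2 = {1, 2, 3, 7}  B3 = {1, 2, 3, 6}  B4 = {1, 3, 5, 7}  B5 = {2, 3, 6, 9}  B6 = {1, 5, 7, 11}  B7 = {1, 7, 8, 11}  B8 = {2, 3, 9, 10}
Tree: B1–B2, B2–B3, B2–B4, B3–B5, B4–B6, B6–B7, B5–B8
The largest bag has 4 vertices, giving width 3; this decomposition certifies tw(G) ≤ 3. For the lower bound, the 4 vertices {1, 2, 3, 6} are pairwise adjacent, and any tree decomposition puts a clique entirely inside one bag — forcing width ≥ 3. Therefore the treewidth is 3.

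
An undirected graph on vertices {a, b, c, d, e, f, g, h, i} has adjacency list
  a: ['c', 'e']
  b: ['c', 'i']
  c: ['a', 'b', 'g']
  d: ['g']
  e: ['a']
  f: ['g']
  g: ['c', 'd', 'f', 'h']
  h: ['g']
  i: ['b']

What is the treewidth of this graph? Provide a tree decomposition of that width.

Each bag holds 2 vertices, so the decomposition has width 1, which upper-bounds the treewidth. Since G has at least one edge (e.g. c–b), it is not an edgeless graph, so tw(G) ≥ 1. Hence tw(G) = 1 exactly.

Treewidth 1.
One such decomposition:
Bags: B1 = {b, c}  B2 = {b, i}  B3 = {c, g}  B4 = {a, c}  B5 = {g, h}  B6 = {d, g}  B7 = {a, e}  B8 = {f, g}
Tree: B1–B2, B1–B3, B1–B4, B3–B5, B3–B6, B4–B7, B5–B8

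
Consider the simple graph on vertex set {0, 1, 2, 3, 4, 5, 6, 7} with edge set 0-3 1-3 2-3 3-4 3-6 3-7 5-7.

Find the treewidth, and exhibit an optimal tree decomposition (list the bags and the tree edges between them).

Every bag has size at most 2, so the width is 2 − 1 = 1 and tw(G) ≤ 1. Since G has at least one edge (e.g. 3–7), it is not an edgeless graph, so tw(G) ≥ 1. Therefore the treewidth is 1.

Treewidth 1.
One such decomposition:
Bags: B1 = {3, 7}  B2 = {3, 6}  B3 = {2, 3}  B4 = {0, 3}  B5 = {3, 4}  B6 = {1, 3}  B7 = {5, 7}
Tree: B1–B2, B2–B3, B2–B4, B3–B5, B1–B6, B1–B7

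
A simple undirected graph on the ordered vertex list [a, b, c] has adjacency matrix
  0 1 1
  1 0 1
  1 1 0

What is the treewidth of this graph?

2

A width-2 tree decomposition is:
Bags: B1 = {a, b, c}
Tree: (single bag)
A single bag containing all 3 vertices is trivially a valid decomposition of width 2. For the lower bound, the 3 vertices {a, b, c} are pairwise adjacent, and any tree decomposition puts a clique entirely inside one bag — forcing width ≥ 2. The upper and lower bounds meet at 2, so that is the treewidth.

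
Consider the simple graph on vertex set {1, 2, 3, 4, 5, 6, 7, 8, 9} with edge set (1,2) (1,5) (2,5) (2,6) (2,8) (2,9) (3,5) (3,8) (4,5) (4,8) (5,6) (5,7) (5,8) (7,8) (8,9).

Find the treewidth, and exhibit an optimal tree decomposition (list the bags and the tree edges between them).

Each bag holds 3 vertices, so the decomposition has width 2, which upper-bounds the treewidth. For the lower bound, the 3 vertices {2, 8, 9} are pairwise adjacent, and any tree decomposition puts a clique entirely inside one bag — forcing width ≥ 2. The upper and lower bounds meet at 2, so that is the treewidth.

Treewidth 2.
Bags: B1 = {2, 5, 6}  B2 = {2, 5, 8}  B3 = {1, 2, 5}  B4 = {4, 5, 8}  B5 = {3, 5, 8}  B6 = {2, 8, 9}  B7 = {5, 7, 8}
Tree: B1–B2, B1–B3, B2–B4, B4–B5, B2–B6, B2–B7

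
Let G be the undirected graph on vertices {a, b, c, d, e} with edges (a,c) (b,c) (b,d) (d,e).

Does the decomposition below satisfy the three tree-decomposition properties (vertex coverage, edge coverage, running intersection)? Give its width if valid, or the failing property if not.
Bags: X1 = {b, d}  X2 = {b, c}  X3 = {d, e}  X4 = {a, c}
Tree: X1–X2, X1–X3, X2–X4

Yes; width 1.

Checking the three conditions: (i) the bags cover all of {a, b, c, d, e}; (ii) for each edge, some bag contains both endpoints; (iii) the bags containing any fixed vertex form a subtree. All hold, so the decomposition is valid with width 2 − 1 = 1.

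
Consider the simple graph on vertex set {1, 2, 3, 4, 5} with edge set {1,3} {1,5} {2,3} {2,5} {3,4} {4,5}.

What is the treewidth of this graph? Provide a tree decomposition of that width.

Treewidth 2.
One optimal decomposition is:
Bags: B1 = {3, 4, 5}  B2 = {2, 3, 5}  B3 = {1, 3, 5}
Tree: B1–B2, B2–B3

Each bag holds 3 vertices, so the decomposition has width 2, which upper-bounds the treewidth. The edges 5–4–3–2–5 form a cycle, so G is not a tree and its treewidth is at least 2. The upper and lower bounds meet at 2, so that is the treewidth.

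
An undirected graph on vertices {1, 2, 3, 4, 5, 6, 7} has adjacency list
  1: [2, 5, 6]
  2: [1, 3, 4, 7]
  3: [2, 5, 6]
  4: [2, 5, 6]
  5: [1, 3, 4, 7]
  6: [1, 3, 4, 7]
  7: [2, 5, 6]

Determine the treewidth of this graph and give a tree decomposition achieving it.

Treewidth 3.
One optimal decomposition is:
Bags: B1 = {1, 2, 5, 6}  B2 = {2, 3, 5, 6}  B3 = {2, 4, 5, 6}  B4 = {2, 5, 6, 7}
Tree: B1–B2, B2–B3, B3–B4

Each bag holds 4 vertices, so the decomposition has width 3, which upper-bounds the treewidth. For the lower bound: the 4 vertex sets {1,5}, {3,6}, {2}, {4} are disjoint, each induces a connected subgraph, and every pair is joined by at least one edge of G. Contracting each set to a single vertex therefore yields K_{4} as a minor, and since treewidth is minor-monotone, tw(G) ≥ tw(K_{4}) = 3. Therefore the treewidth is 3.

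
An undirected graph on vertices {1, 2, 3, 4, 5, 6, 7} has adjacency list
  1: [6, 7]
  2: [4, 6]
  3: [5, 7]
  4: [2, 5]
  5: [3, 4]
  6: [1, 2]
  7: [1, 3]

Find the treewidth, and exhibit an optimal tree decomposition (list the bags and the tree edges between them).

The largest bag has 3 vertices, giving width 2; this decomposition certifies tw(G) ≤ 2. For the lower bound, G contains the cycle 5–4–2–6–1–7–3–5, so G is not a forest; only forests have treewidth ≤ 1, hence tw(G) ≥ 2. Therefore the treewidth is 2.

Treewidth 2.
One optimal decomposition is:
Bags: B1 = {2, 4, 5}  B2 = {2, 5, 6}  B3 = {1, 5, 6}  B4 = {1, 5, 7}  B5 = {3, 5, 7}
Tree: B1–B2, B2–B3, B3–B4, B4–B5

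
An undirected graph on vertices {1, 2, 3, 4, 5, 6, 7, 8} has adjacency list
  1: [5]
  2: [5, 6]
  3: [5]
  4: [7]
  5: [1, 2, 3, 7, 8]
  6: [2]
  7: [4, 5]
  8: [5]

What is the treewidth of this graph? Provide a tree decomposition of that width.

Every bag has size at most 2, so the width is 2 − 1 = 1 and tw(G) ≤ 1. G has an edge, so its treewidth is at least 1. Combining the bounds, tw(G) = 1.

Treewidth 1.
Bags: B1 = {5, 7}  B2 = {5, 8}  B3 = {2, 5}  B4 = {2, 6}  B5 = {4, 7}  B6 = {3, 5}  B7 = {1, 5}
Tree: B1–B2, B2–B3, B3–B4, B1–B5, B3–B6, B3–B7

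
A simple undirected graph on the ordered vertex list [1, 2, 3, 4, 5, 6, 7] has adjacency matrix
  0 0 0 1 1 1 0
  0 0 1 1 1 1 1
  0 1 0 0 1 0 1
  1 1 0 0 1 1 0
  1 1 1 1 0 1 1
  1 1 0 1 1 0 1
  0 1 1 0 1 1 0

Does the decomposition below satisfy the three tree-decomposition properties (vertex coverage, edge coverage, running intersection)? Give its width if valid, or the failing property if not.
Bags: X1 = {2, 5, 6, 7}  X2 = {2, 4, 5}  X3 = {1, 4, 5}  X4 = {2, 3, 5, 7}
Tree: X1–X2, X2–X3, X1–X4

A tree decomposition must satisfy three properties: every vertex lies in some bag; for every edge, both endpoints lie together in some bag; and for every vertex, the bags containing it form a connected subtree. Here edge (6,4) lies in no bag, so the decomposition is invalid.

No — edge (6,4) lies in no bag.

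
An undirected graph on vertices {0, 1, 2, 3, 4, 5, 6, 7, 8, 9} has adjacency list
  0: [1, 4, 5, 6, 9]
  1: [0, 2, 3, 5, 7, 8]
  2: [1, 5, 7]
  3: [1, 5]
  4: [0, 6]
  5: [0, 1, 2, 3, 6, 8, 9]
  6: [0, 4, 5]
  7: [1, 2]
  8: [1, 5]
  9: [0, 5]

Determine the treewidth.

2

A width-2 tree decomposition is:
Bags: B1 = {1, 2, 5}  B2 = {1, 2, 7}  B3 = {0, 1, 5}  B4 = {0, 5, 6}  B5 = {0, 5, 9}  B6 = {0, 4, 6}  B7 = {1, 3, 5}  B8 = {1, 5, 8}
Tree: B1–B2, B1–B3, B3–B4, B3–B5, B4–B6, B1–B7, B7–B8
Every bag has size at most 3, so the width is 3 − 1 = 2 and tw(G) ≤ 2. For the lower bound, the 3 vertices {0, 4, 6} are pairwise adjacent, and any tree decomposition puts a clique entirely inside one bag — forcing width ≥ 2. Hence tw(G) = 2 exactly.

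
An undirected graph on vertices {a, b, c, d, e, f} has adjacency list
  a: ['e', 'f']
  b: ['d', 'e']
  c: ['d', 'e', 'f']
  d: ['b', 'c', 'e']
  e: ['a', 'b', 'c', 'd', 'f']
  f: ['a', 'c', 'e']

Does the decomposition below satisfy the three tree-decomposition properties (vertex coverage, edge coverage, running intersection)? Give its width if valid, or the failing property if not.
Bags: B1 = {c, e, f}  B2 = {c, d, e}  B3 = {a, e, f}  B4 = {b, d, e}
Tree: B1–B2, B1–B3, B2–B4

Vertex coverage: the bags together contain {a, b, c, d, e, f}, the full vertex set. Edge coverage: each edge of G has both endpoints in at least one bag. Running intersection: for every vertex, the bags containing it form a connected subtree. All three properties hold, so this is a valid tree decomposition of width max|bag| − 1 = 2, and hence tw(G) ≤ 2.

Yes; width 2.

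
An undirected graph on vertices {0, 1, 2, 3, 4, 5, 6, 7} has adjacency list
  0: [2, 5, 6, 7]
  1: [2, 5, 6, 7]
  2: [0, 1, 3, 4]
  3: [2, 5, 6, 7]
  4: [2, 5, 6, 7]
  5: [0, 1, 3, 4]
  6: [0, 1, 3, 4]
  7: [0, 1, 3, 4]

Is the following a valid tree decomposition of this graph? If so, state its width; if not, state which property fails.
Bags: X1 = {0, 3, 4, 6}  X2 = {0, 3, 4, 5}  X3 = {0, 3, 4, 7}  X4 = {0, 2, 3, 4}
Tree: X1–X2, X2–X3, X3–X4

No — vertex 1 appears in no bag.

A tree decomposition must satisfy three properties: every vertex lies in some bag; for every edge, both endpoints lie together in some bag; and for every vertex, the bags containing it form a connected subtree. Here vertex 1 appears in no bag, so the decomposition is invalid.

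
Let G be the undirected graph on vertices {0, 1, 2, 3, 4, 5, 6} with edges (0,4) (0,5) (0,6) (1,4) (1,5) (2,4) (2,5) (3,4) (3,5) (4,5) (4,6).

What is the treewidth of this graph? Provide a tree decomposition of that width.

Each bag holds 3 vertices, so the decomposition has width 2, which upper-bounds the treewidth. For the lower bound, the 3 vertices {0, 4, 5} are pairwise adjacent, and any tree decomposition puts a clique entirely inside one bag — forcing width ≥ 2. The upper and lower bounds meet at 2, so that is the treewidth.

Treewidth 2.
One optimal decomposition is:
Bags: B1 = {3, 4, 5}  B2 = {1, 4, 5}  B3 = {2, 4, 5}  B4 = {0, 4, 5}  B5 = {0, 4, 6}
Tree: B1–B2, B1–B3, B2–B4, B4–B5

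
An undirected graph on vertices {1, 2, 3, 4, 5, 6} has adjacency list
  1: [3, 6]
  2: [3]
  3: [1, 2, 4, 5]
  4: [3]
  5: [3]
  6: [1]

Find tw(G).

A width-1 tree decomposition is:
Bags: B1 = {2, 3}  B2 = {1, 3}  B3 = {3, 5}  B4 = {3, 4}  B5 = {1, 6}
Tree: B1–B2, B2–B3, B2–B4, B2–B5
Each bag holds 2 vertices, so the decomposition has width 1, which upper-bounds the treewidth. G has an edge, so its treewidth is at least 1. The upper and lower bounds meet at 1, so that is the treewidth.

1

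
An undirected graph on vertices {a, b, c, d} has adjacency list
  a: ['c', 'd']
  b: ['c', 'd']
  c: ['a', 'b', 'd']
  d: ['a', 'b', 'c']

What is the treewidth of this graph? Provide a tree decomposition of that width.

Each bag holds 3 vertices, so the decomposition has width 2, which upper-bounds the treewidth. For the lower bound, the 3 vertices {a, c, d} are pairwise adjacent, and any tree decomposition puts a clique entirely inside one bag — forcing width ≥ 2. The upper and lower bounds meet at 2, so that is the treewidth.

Treewidth 2.
One such decomposition:
Bags: B1 = {b, c, d}  B2 = {a, c, d}
Tree: B1–B2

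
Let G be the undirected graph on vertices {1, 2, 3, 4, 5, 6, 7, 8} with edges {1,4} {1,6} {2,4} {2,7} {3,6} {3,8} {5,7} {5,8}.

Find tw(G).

2

A width-2 tree decomposition is:
Bags: B1 = {1, 4, 6}  B2 = {3, 4, 6}  B3 = {3, 4, 8}  B4 = {4, 5, 8}  B5 = {4, 5, 7}  B6 = {2, 4, 7}
Tree: B1–B2, B2–B3, B3–B4, B4–B5, B5–B6
Each bag holds 3 vertices, so the decomposition has width 2, which upper-bounds the treewidth. For the lower bound, G contains the cycle 4–1–6–3–8–5–7–2–4, so G is not a forest; only forests have treewidth ≤ 1, hence tw(G) ≥ 2. Therefore the treewidth is 2.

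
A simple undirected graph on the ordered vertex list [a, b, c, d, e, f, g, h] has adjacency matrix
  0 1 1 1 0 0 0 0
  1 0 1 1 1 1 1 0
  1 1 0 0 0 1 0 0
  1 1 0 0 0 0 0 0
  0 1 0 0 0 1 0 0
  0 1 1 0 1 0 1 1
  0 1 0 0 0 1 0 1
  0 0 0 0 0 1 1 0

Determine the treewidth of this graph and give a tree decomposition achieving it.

Each bag holds 3 vertices, so the decomposition has width 2, which upper-bounds the treewidth. On the other hand G contains the 3-clique {f, g, h}. A clique must lie in a single bag of any decomposition, so no decomposition can have width below 2. Hence tw(G) = 2 exactly.

Treewidth 2.
Bags: B1 = {b, e, f}  B2 = {b, f, g}  B3 = {b, c, f}  B4 = {a, b, c}  B5 = {f, g, h}  B6 = {a, b, d}
Tree: B1–B2, B1–B3, B3–B4, B2–B5, B4–B6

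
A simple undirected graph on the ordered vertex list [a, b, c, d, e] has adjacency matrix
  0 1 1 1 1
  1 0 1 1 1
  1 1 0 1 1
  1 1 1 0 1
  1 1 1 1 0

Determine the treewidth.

A width-4 tree decomposition is:
Bags: B1 = {a, b, c, d, e}
Tree: (single bag)
With just one bag of size 5, the width is 5 − 1 = 4, so tw(G) ≤ 4. For the lower bound, the 5 vertices {a, b, c, d, e} are pairwise adjacent, and any tree decomposition puts a clique entirely inside one bag — forcing width ≥ 4. Combining the bounds, tw(G) = 4.

4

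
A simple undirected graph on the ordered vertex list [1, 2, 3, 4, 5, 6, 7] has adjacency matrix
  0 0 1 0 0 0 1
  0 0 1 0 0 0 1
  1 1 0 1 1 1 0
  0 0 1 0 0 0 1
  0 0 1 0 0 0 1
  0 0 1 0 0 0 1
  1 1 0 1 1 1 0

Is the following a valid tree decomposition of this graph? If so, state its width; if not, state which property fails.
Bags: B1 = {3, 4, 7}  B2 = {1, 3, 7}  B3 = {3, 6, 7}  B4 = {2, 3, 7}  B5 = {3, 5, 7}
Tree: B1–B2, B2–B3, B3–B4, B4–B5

Yes; width 2.

Vertex coverage: the bags together contain {1, 2, 3, 4, 5, 6, 7}, the full vertex set. Edge coverage: each edge of G has both endpoints in at least one bag. Running intersection: for every vertex, the bags containing it form a connected subtree. All three properties hold, so this is a valid tree decomposition of width max|bag| − 1 = 2, and hence tw(G) ≤ 2.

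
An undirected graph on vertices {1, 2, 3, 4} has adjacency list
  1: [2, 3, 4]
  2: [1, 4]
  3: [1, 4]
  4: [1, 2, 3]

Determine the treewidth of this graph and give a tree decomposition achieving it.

The largest bag has 3 vertices, giving width 2; this decomposition certifies tw(G) ≤ 2. Conversely, {1, 2, 4} is a clique of size 3, and the vertices of any clique must share a bag in every tree decomposition; so some bag has ≥ 3 vertices and tw(G) ≥ 2. The upper and lower bounds meet at 2, so that is the treewidth.

Treewidth 2.
One such decomposition:
Bags: B1 = {1, 2, 4}  B2 = {1, 3, 4}
Tree: B1–B2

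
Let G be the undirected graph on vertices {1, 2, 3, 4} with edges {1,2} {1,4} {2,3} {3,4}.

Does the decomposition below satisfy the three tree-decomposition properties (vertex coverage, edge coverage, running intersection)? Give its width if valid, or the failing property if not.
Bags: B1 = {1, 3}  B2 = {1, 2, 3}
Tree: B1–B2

No — vertex 4 appears in no bag.

A tree decomposition must satisfy three properties: every vertex lies in some bag; for every edge, both endpoints lie together in some bag; and for every vertex, the bags containing it form a connected subtree. Here vertex 4 appears in no bag, so the decomposition is invalid.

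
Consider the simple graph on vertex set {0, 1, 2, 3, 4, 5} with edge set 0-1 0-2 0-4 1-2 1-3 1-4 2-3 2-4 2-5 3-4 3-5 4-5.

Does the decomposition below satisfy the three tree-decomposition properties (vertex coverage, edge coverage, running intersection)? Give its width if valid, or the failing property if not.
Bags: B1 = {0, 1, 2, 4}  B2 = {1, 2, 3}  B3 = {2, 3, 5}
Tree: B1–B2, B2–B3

A tree decomposition must satisfy three properties: every vertex lies in some bag; for every edge, both endpoints lie together in some bag; and for every vertex, the bags containing it form a connected subtree. Here edge (4,3) lies in no bag, so the decomposition is invalid.

No — edge (4,3) lies in no bag.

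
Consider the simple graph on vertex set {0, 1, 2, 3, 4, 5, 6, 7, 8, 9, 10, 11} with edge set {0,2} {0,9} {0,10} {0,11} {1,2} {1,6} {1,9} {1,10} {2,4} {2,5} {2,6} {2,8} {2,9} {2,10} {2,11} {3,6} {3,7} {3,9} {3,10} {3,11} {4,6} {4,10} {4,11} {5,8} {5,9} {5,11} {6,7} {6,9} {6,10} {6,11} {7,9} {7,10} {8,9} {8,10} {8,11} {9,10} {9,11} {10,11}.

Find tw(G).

A width-4 tree decomposition is:
Bags: B1 = {2, 6, 9, 10, 11}  B2 = {2, 8, 9, 10, 11}  B3 = {1, 2, 6, 9, 10}  B4 = {0, 2, 9, 10, 11}  B5 = {2, 5, 8, 9, 11}  B6 = {3, 6, 9, 10, 11}  B7 = {3, 6, 7, 9, 10}  B8 = {2, 4, 6, 10, 11}
Tree: B1–B2, B1–B3, B1–B4, B2–B5, B1–B6, B6–B7, B1–B8
Every bag has size at most 5, so the width is 5 − 1 = 4 and tw(G) ≤ 4. On the other hand G contains the 5-clique {1, 2, 6, 9, 10}. A clique must lie in a single bag of any decomposition, so no decomposition can have width below 4. The upper and lower bounds meet at 4, so that is the treewidth.

4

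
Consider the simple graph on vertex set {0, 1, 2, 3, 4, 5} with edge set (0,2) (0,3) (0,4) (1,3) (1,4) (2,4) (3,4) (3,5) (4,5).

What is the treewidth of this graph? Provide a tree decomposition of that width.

Treewidth 2.
One such decomposition:
Bags: B1 = {0, 3, 4}  B2 = {0, 2, 4}  B3 = {3, 4, 5}  B4 = {1, 3, 4}
Tree: B1–B2, B1–B3, B1–B4

The largest bag has 3 vertices, giving width 2; this decomposition certifies tw(G) ≤ 2. On the other hand G contains the 3-clique {0, 2, 4}. A clique must lie in a single bag of any decomposition, so no decomposition can have width below 2. Hence tw(G) = 2 exactly.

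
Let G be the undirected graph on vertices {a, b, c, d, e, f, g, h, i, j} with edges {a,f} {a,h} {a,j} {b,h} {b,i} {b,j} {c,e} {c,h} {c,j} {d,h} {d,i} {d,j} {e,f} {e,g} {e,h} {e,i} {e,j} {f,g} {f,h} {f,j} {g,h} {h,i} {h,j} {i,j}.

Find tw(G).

3

A width-3 tree decomposition is:
Bags: B1 = {e, h, i, j}  B2 = {e, f, h, j}  B3 = {c, e, h, j}  B4 = {b, h, i, j}  B5 = {a, f, h, j}  B6 = {e, f, g, h}  B7 = {d, h, i, j}
Tree: B1–B2, B2–B3, B1–B4, B2–B5, B2–B6, B1–B7
Each bag holds 4 vertices, so the decomposition has width 3, which upper-bounds the treewidth. On the other hand G contains the 4-clique {e, f, g, h}. A clique must lie in a single bag of any decomposition, so no decomposition can have width below 3. The upper and lower bounds meet at 3, so that is the treewidth.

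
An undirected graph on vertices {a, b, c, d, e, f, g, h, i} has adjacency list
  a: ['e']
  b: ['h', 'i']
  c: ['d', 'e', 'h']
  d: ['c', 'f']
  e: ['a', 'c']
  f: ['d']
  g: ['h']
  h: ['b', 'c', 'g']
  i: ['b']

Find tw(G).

A width-1 tree decomposition is:
Bags: B1 = {b, h}  B2 = {c, h}  B3 = {c, d}  B4 = {d, f}  B5 = {c, e}  B6 = {a, e}  B7 = {g, h}  B8 = {b, i}
Tree: B1–B2, B2–B3, B3–B4, B3–B5, B5–B6, B2–B7, B1–B8
Every bag has size at most 2, so the width is 2 − 1 = 1 and tw(G) ≤ 1. Since G has at least one edge (e.g. h–b), it is not an edgeless graph, so tw(G) ≥ 1. Combining the bounds, tw(G) = 1.

1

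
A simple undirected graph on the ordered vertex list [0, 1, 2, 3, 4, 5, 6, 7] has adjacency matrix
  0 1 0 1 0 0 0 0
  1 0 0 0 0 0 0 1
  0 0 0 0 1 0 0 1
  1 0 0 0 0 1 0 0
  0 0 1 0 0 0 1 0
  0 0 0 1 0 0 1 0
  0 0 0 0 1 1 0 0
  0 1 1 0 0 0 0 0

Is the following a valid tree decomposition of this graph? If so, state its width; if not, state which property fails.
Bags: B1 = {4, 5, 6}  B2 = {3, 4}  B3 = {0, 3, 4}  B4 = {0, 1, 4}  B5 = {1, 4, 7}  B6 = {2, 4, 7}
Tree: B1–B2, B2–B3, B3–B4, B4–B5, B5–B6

No — edge (5,3) lies in no bag.

A tree decomposition must satisfy three properties: every vertex lies in some bag; for every edge, both endpoints lie together in some bag; and for every vertex, the bags containing it form a connected subtree. Here edge (5,3) lies in no bag, so the decomposition is invalid.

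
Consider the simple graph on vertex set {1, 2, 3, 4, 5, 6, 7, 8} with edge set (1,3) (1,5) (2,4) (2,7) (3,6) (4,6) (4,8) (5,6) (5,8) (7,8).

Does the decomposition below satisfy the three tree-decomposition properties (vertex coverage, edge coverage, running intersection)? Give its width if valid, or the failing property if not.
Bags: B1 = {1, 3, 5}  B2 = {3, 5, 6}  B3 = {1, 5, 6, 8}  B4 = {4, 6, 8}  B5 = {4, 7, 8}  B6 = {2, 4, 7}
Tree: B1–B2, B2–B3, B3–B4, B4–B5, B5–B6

A tree decomposition must satisfy three properties: every vertex lies in some bag; for every edge, both endpoints lie together in some bag; and for every vertex, the bags containing it form a connected subtree. Here bags containing vertex 1 are not connected in the tree, so the decomposition is invalid.

No — bags containing vertex 1 are not connected in the tree.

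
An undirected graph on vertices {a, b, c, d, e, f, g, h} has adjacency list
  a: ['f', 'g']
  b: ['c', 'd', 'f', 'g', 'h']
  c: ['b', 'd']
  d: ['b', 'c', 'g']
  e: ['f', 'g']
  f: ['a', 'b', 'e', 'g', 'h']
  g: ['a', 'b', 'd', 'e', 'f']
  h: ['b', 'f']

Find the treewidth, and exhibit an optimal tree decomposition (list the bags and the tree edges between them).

Treewidth 2.
One optimal decomposition is:
Bags: B1 = {a, f, g}  B2 = {b, f, g}  B3 = {b, d, g}  B4 = {b, f, h}  B5 = {e, f, g}  B6 = {b, c, d}
Tree: B1–B2, B2–B3, B2–B4, B2–B5, B3–B6

Each bag holds 3 vertices, so the decomposition has width 2, which upper-bounds the treewidth. Conversely, {b, d, g} is a clique of size 3, and the vertices of any clique must share a bag in every tree decomposition; so some bag has ≥ 3 vertices and tw(G) ≥ 2. Combining the bounds, tw(G) = 2.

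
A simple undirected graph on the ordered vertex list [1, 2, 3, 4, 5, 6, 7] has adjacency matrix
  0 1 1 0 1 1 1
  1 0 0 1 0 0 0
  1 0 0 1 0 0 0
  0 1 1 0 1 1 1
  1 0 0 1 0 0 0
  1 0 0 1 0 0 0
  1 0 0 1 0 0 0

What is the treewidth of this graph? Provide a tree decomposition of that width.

Every bag has size at most 3, so the width is 3 − 1 = 2 and tw(G) ≤ 2. The edges 1–2–4–6–1 form a cycle, so G is not a tree and its treewidth is at least 2. Therefore the treewidth is 2.

Treewidth 2.
One such decomposition:
Bags: B1 = {1, 2, 4}  B2 = {1, 4, 6}  B3 = {1, 4, 5}  B4 = {1, 4, 7}  B5 = {1, 3, 4}
Tree: B1–B2, B2–B3, B3–B4, B4–B5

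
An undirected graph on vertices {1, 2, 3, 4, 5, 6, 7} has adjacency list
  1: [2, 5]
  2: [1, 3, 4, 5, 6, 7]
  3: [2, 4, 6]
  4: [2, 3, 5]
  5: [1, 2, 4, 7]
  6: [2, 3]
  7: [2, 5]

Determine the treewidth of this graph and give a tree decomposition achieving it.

Treewidth 2.
Bags: B1 = {2, 5, 7}  B2 = {2, 4, 5}  B3 = {1, 2, 5}  B4 = {2, 3, 4}  B5 = {2, 3, 6}
Tree: B1–B2, B1–B3, B2–B4, B4–B5

Each bag holds 3 vertices, so the decomposition has width 2, which upper-bounds the treewidth. On the other hand G contains the 3-clique {2, 3, 4}. A clique must lie in a single bag of any decomposition, so no decomposition can have width below 2. Therefore the treewidth is 2.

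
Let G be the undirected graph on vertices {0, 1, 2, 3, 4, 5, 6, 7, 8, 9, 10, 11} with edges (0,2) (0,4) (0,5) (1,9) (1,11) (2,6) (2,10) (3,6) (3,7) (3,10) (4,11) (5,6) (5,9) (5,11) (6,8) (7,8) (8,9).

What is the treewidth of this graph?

A width-3 tree decomposition is:
Bags: B1 = {2, 3, 7, 10}  B2 = {2, 3, 6, 7}  B3 = {2, 6, 7, 8}  B4 = {0, 2, 6, 8}  B5 = {0, 5, 6, 8}  B6 = {0, 5, 8, 9}  B7 = {0, 4, 5, 9}  B8 = {4, 5, 9, 11}  B9 = {1, 4, 9, 11}
Tree: B1–B2, B2–B3, B3–B4, B4–B5, B5–B6, B6–B7, B7–B8, B8–B9
Every bag has size at most 4, so the width is 4 − 1 = 3 and tw(G) ≤ 3. For the lower bound: the 4 vertex sets {3,7,10}, {2}, {6}, {0,5,8,9} are disjoint, each induces a connected subgraph, and every pair is joined by at least one edge of G. Contracting each set to a single vertex therefore yields K_{4} as a minor, and since treewidth is minor-monotone, tw(G) ≥ tw(K_{4}) = 3. Combining the bounds, tw(G) = 3.

3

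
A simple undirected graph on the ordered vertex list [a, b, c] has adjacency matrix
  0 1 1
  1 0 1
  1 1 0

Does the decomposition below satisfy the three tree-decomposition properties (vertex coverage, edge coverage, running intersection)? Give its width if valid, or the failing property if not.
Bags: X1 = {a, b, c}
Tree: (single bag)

Yes; width 2.

Vertex coverage: the bags together contain {a, b, c}, the full vertex set. Edge coverage: each edge of G has both endpoints in at least one bag. Running intersection: for every vertex, the bags containing it form a connected subtree. All three properties hold, so this is a valid tree decomposition of width max|bag| − 1 = 2, and hence tw(G) ≤ 2.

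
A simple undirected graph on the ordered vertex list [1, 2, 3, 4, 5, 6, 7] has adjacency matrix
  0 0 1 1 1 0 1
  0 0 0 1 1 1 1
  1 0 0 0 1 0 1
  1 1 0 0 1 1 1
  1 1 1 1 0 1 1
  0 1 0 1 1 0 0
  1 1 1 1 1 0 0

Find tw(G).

A width-3 tree decomposition is:
Bags: B1 = {1, 4, 5, 7}  B2 = {2, 4, 5, 7}  B3 = {1, 3, 5, 7}  B4 = {2, 4, 5, 6}
Tree: B1–B2, B1–B3, B2–B4
Every bag has size at most 4, so the width is 4 − 1 = 3 and tw(G) ≤ 3. For the lower bound, the 4 vertices {1, 3, 5, 7} are pairwise adjacent, and any tree decomposition puts a clique entirely inside one bag — forcing width ≥ 3. Combining the bounds, tw(G) = 3.

3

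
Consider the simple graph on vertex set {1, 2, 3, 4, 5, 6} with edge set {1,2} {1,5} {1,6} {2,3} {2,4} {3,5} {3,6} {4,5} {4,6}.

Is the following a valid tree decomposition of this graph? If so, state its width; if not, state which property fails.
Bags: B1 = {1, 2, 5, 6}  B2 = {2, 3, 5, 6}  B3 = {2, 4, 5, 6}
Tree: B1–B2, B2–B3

Yes; width 3.

Every vertex of G appears in some bag (union = {1, 2, 3, 4, 5, 6}); every edge is covered by a bag; and for each vertex v the set of bags containing v is connected in the bag tree. The decomposition is therefore valid. The largest bag has 4 vertices, so the width is 3.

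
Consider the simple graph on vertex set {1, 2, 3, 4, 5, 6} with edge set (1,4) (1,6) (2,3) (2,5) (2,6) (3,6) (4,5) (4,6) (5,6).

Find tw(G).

2

A width-2 tree decomposition is:
Bags: B1 = {2, 3, 6}  B2 = {2, 5, 6}  B3 = {4, 5, 6}  B4 = {1, 4, 6}
Tree: B1–B2, B2–B3, B3–B4
The largest bag has 3 vertices, giving width 2; this decomposition certifies tw(G) ≤ 2. Conversely, {1, 4, 6} is a clique of size 3, and the vertices of any clique must share a bag in every tree decomposition; so some bag has ≥ 3 vertices and tw(G) ≥ 2. The upper and lower bounds meet at 2, so that is the treewidth.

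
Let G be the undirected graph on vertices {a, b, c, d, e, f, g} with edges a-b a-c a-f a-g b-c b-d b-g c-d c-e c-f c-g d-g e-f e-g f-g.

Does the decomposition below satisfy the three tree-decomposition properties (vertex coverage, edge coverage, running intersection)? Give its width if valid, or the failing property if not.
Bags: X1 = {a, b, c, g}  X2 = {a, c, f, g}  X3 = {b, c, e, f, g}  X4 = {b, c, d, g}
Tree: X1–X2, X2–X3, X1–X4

No — bags containing vertex b are not connected in the tree.

A tree decomposition must satisfy three properties: every vertex lies in some bag; for every edge, both endpoints lie together in some bag; and for every vertex, the bags containing it form a connected subtree. Here bags containing vertex b are not connected in the tree, so the decomposition is invalid.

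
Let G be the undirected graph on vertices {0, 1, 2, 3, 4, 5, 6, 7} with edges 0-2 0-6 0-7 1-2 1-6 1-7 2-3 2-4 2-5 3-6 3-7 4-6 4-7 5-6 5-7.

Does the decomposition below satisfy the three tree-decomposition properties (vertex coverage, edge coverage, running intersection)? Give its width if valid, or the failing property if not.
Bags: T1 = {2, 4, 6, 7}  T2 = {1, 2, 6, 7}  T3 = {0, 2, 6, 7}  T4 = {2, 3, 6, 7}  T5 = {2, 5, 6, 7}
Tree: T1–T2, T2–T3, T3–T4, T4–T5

Yes; width 3.

Checking the three conditions: (i) the bags cover all of {0, 1, 2, 3, 4, 5, 6, 7}; (ii) for each edge, some bag contains both endpoints; (iii) the bags containing any fixed vertex form a subtree. All hold, so the decomposition is valid with width 4 − 1 = 3.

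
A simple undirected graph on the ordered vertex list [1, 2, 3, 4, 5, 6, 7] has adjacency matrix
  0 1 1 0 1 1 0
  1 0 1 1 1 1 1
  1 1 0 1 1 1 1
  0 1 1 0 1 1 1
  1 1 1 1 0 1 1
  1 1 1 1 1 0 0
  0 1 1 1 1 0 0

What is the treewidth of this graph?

4

A width-4 tree decomposition is:
Bags: B1 = {2, 3, 4, 5, 6}  B2 = {2, 3, 4, 5, 7}  B3 = {1, 2, 3, 5, 6}
Tree: B1–B2, B1–B3
Each bag holds 5 vertices, so the decomposition has width 4, which upper-bounds the treewidth. On the other hand G contains the 5-clique {1, 2, 3, 5, 6}. A clique must lie in a single bag of any decomposition, so no decomposition can have width below 4. Hence tw(G) = 4 exactly.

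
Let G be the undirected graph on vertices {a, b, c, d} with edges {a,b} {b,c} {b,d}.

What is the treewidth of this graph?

1

A width-1 tree decomposition is:
Bags: B1 = {a, b}  B2 = {b, d}  B3 = {b, c}
Tree: B1–B2, B2–B3
The largest bag has 2 vertices, giving width 1; this decomposition certifies tw(G) ≤ 1. Since G has at least one edge (e.g. a–b), it is not an edgeless graph, so tw(G) ≥ 1. Therefore the treewidth is 1.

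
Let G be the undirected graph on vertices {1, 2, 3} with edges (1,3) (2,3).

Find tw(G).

1

A width-1 tree decomposition is:
Bags: B1 = {2, 3}  B2 = {1, 3}
Tree: B1–B2
Every bag has size at most 2, so the width is 2 − 1 = 1 and tw(G) ≤ 1. Since G has at least one edge (e.g. 3–2), it is not an edgeless graph, so tw(G) ≥ 1. Therefore the treewidth is 1.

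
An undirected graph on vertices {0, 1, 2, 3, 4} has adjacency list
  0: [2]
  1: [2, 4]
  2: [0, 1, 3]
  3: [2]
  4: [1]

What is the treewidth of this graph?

A width-1 tree decomposition is:
Bags: B1 = {1, 2}  B2 = {0, 2}  B3 = {2, 3}  B4 = {1, 4}
Tree: B1–B2, B1–B3, B1–B4
Every bag has size at most 2, so the width is 2 − 1 = 1 and tw(G) ≤ 1. G has an edge, so its treewidth is at least 1. The upper and lower bounds meet at 1, so that is the treewidth.

1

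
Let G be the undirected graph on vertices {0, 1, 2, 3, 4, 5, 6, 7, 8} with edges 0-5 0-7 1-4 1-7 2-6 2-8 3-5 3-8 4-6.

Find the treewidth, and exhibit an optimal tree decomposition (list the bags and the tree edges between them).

Treewidth 2.
Bags: B1 = {1, 4, 6}  B2 = {1, 6, 7}  B3 = {0, 6, 7}  B4 = {0, 5, 6}  B5 = {3, 5, 6}  B6 = {3, 6, 8}  B7 = {2, 6, 8}
Tree: B1–B2, B2–B3, B3–B4, B4–B5, B5–B6, B6–B7

Each bag holds 3 vertices, so the decomposition has width 2, which upper-bounds the treewidth. The edges 6–4–1–7–0–5–3–8–2–6 form a cycle, so G is not a tree and its treewidth is at least 2. The upper and lower bounds meet at 2, so that is the treewidth.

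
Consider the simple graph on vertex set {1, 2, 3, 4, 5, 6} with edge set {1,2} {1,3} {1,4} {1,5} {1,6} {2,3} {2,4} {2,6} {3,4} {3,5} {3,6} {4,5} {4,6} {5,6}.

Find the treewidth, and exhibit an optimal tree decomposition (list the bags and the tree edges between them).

Every bag has size at most 5, so the width is 5 − 1 = 4 and tw(G) ≤ 4. Conversely, {1, 2, 3, 4, 6} is a clique of size 5, and the vertices of any clique must share a bag in every tree decomposition; so some bag has ≥ 5 vertices and tw(G) ≥ 4. Hence tw(G) = 4 exactly.

Treewidth 4.
Bags: B1 = {1, 3, 4, 5, 6}  B2 = {1, 2, 3, 4, 6}
Tree: B1–B2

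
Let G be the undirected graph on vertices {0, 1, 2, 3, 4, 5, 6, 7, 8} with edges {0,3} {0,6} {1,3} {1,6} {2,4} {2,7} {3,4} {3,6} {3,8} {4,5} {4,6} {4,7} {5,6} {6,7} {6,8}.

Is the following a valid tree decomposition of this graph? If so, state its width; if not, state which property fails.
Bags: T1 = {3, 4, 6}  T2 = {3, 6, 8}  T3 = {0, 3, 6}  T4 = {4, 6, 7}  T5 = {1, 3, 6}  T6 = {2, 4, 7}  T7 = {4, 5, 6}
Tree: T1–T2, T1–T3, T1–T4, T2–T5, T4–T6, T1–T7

Checking the three conditions: (i) the bags cover all of {0, 1, 2, 3, 4, 5, 6, 7, 8}; (ii) for each edge, some bag contains both endpoints; (iii) the bags containing any fixed vertex form a subtree. All hold, so the decomposition is valid with width 3 − 1 = 2.

Yes; width 2.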